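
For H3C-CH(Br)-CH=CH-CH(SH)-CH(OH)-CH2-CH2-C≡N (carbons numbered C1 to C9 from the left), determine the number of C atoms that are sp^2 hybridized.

C1: sp3
C2: sp3
C3: sp2 ✓
C4: sp2 ✓
C5: sp3
C6: sp3
C7: sp3
C8: sp3
C9: sp
C3, C4 → 2 sp2 carbons.

2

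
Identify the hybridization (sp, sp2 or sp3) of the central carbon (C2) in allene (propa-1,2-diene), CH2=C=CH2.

sp

Two σ bonds and two π bonds (one to each neighbour) → sp.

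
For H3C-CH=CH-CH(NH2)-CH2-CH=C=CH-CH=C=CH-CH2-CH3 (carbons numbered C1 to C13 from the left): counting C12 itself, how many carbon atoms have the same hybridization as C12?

C12 is sp3 (only σ bonds).
C1: sp3 ✓
C2: sp2
C3: sp2
C4: sp3 ✓
C5: sp3 ✓
C6: sp2
C7: sp
C8: sp2
C9: sp2
C10: sp
C11: sp2
C12: sp3 ✓
C13: sp3 ✓
5 carbons are sp3.

5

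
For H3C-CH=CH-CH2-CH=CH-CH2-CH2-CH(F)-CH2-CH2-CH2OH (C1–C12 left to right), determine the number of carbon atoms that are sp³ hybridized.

8

C1: sp3 ✓
C2: sp2
C3: sp2
C4: sp3 ✓
C5: sp2
C6: sp2
C7: sp3 ✓
C8: sp3 ✓
C9: sp3 ✓
C10: sp3 ✓
C11: sp3 ✓
C12: sp3 ✓
C1, C4, C7, C8, C9, C10, C11, C12 → 8 sp3 carbons.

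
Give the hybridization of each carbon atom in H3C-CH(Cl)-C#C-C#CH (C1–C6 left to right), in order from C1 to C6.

C1 — 4 σ bonds. Steric number 4, so sp3.
C2: 4 σ bonds; 4 regions of electron density → sp3.
C3 — 2 σ bonds, plus two π bonds. Steric number 2, so sp.
C4 carries 2 σ bonds, plus two π bonds, giving a steric number of 2, so it is sp.
C5: 2 σ bonds, plus two π bonds; 2 regions of electron density → sp.
C6 (2 σ bonds, plus two π bonds) has steric number 2: sp.

C1 sp3, C2 sp3, C3 sp, C4 sp, C5 sp, C6 sp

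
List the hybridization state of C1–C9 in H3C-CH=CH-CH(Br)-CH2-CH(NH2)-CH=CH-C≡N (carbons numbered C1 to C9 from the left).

C1 sp3, C2 sp2, C3 sp2, C4 sp3, C5 sp3, C6 sp3, C7 sp2, C8 sp2, C9 sp

C1: 4 σ bonds; 4 regions of electron density → sp3.
C2 (3 σ bonds, plus one π bond) has steric number 3: sp2.
C3 is sp2: 3 σ bonds, plus one π bond, 3 electron-density regions.
C4: 4 σ bonds; 4 regions of electron density → sp3.
C5 — 4 σ bonds. Steric number 4, so sp3.
C6 (4 σ bonds) has steric number 4: sp3.
C7 is sp2: 3 σ bonds, plus one π bond, 3 electron-density regions.
C8 — 3 σ bonds, plus one π bond. Steric number 3, so sp2.
C9 is sp: 2 σ bonds, plus two π bonds, 2 electron-density regions.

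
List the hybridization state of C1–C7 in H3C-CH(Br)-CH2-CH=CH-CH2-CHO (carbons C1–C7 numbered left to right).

C1 sp3, C2 sp3, C3 sp3, C4 sp2, C5 sp2, C6 sp3, C7 sp2

C1 has 4 σ bonds: steric number 4 → sp3.
C2 — 4 σ bonds. Steric number 4, so sp3.
C3 has 4 σ bonds: steric number 4 → sp3.
C4 has 3 σ bonds, plus one π bond: steric number 3 → sp2.
C5 is sp2: 3 σ bonds, plus one π bond, 3 electron-density regions.
C6 has 4 σ bonds: steric number 4 → sp3.
C7 — 3 σ bonds, plus one π bond. Steric number 3, so sp2.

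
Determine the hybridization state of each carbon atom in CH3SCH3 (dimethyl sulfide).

sp^3

Each carbon atom is sp3: 4 σ bonds, 4 electron-density regions.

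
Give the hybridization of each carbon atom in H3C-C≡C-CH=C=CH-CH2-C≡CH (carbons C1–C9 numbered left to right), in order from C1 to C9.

C1 carries 4 σ bonds, giving a steric number of 4, so it is sp3.
C2 is sp: 2 σ bonds, plus two π bonds, 2 electron-density regions.
C3 (2 σ bonds, plus two π bonds) has steric number 2: sp.
C4 — 3 σ bonds, plus one π bond. Steric number 3, so sp2.
C5: 2 σ bonds, plus two π bonds; 2 regions of electron density → sp.
C6 has 3 σ bonds, plus one π bond: steric number 3 → sp2.
C7 has 4 σ bonds: steric number 4 → sp3.
C8 carries 2 σ bonds, plus two π bonds, giving a steric number of 2, so it is sp.
C9 carries 2 σ bonds, plus two π bonds, giving a steric number of 2, so it is sp.

C1 sp3, C2 sp, C3 sp, C4 sp2, C5 sp, C6 sp2, C7 sp3, C8 sp, C9 sp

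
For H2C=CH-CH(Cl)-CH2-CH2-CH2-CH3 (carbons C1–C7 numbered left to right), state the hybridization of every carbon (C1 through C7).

C1 (3 σ bonds, plus one π bond) has steric number 3: sp2.
C2 has 3 σ bonds, plus one π bond: steric number 3 → sp2.
C3 — 4 σ bonds. Steric number 4, so sp3.
C4 (4 σ bonds) has steric number 4: sp3.
C5 (4 σ bonds) has steric number 4: sp3.
C6: 4 σ bonds; 4 regions of electron density → sp3.
C7 — 4 σ bonds. Steric number 4, so sp3.

C1 sp2, C2 sp2, C3 sp3, C4 sp3, C5 sp3, C6 sp3, C7 sp3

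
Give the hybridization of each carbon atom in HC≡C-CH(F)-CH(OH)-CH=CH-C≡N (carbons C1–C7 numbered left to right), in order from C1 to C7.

C1 is sp: 2 σ bonds, plus two π bonds, 2 electron-density regions.
C2: 2 σ bonds, plus two π bonds — 2 electron domains, sp.
C3 carries 4 σ bonds, giving a steric number of 4, so it is sp3.
C4 — 4 σ bonds. Steric number 4, so sp3.
C5 — 3 σ bonds, plus one π bond. Steric number 3, so sp2.
C6: 3 σ bonds, plus one π bond; 3 regions of electron density → sp2.
C7 carries 2 σ bonds, plus two π bonds, giving a steric number of 2, so it is sp.

C1 sp, C2 sp, C3 sp3, C4 sp3, C5 sp2, C6 sp2, C7 sp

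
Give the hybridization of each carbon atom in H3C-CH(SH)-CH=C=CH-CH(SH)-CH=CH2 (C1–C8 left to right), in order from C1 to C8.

C1 sp3, C2 sp3, C3 sp2, C4 sp, C5 sp2, C6 sp3, C7 sp2, C8 sp2

C1 carries 4 σ bonds, giving a steric number of 4, so it is sp3.
C2 (4 σ bonds) has steric number 4: sp3.
C3 is sp2: 3 σ bonds, plus one π bond, 3 electron-density regions.
C4: 2 σ bonds, plus two π bonds; 2 regions of electron density → sp.
C5: 3 σ bonds, plus one π bond; 3 regions of electron density → sp2.
C6 carries 4 σ bonds, giving a steric number of 4, so it is sp3.
C7 — 3 σ bonds, plus one π bond. Steric number 3, so sp2.
C8: 3 σ bonds, plus one π bond — 3 electron domains, sp2.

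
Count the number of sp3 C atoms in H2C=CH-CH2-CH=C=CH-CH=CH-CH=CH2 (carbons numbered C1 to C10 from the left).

1

C1: sp2
C2: sp2
C3: sp3 ✓
C4: sp2
C5: sp
C6: sp2
C7: sp2
C8: sp2
C9: sp2
C10: sp2
C3 → 1 sp3 carbon.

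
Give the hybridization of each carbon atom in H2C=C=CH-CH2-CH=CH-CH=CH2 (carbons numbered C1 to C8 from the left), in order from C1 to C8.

C1 sp2, C2 sp, C3 sp2, C4 sp3, C5 sp2, C6 sp2, C7 sp2, C8 sp2

C1 carries 3 σ bonds, plus one π bond, giving a steric number of 3, so it is sp2.
C2 — 2 σ bonds, plus two π bonds. Steric number 2, so sp.
C3 — 3 σ bonds, plus one π bond. Steric number 3, so sp2.
C4 carries 4 σ bonds, giving a steric number of 4, so it is sp3.
C5 (3 σ bonds, plus one π bond) has steric number 3: sp2.
C6: 3 σ bonds, plus one π bond — 3 electron domains, sp2.
C7 — 3 σ bonds, plus one π bond. Steric number 3, so sp2.
C8 has 3 σ bonds, plus one π bond: steric number 3 → sp2.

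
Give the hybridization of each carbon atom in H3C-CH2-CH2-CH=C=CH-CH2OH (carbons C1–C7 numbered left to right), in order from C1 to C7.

C1 is sp3: 4 σ bonds, 4 electron-density regions.
C2 has 4 σ bonds: steric number 4 → sp3.
C3 has 4 σ bonds: steric number 4 → sp3.
C4: 3 σ bonds, plus one π bond — 3 electron domains, sp2.
C5: 2 σ bonds, plus two π bonds; 2 regions of electron density → sp.
C6 carries 3 σ bonds, plus one π bond, giving a steric number of 3, so it is sp2.
C7: 4 σ bonds; 4 regions of electron density → sp3.

C1 sp3, C2 sp3, C3 sp3, C4 sp2, C5 sp, C6 sp2, C7 sp3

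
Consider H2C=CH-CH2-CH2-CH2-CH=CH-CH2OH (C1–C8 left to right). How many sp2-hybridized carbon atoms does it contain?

C1: sp2 ✓
C2: sp2 ✓
C3: sp3
C4: sp3
C5: sp3
C6: sp2 ✓
C7: sp2 ✓
C8: sp3
C1, C2, C6, C7 → 4 sp2 carbons.

4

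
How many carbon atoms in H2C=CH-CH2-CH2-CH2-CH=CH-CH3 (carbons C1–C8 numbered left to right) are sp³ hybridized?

C1: sp2
C2: sp2
C3: sp3 ✓
C4: sp3 ✓
C5: sp3 ✓
C6: sp2
C7: sp2
C8: sp3 ✓
C3, C4, C5, C8 → 4 sp3 carbons.

4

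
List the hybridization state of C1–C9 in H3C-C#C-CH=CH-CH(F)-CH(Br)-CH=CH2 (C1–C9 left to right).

C1 sp3, C2 sp, C3 sp, C4 sp2, C5 sp2, C6 sp3, C7 sp3, C8 sp2, C9 sp2

C1 has 4 σ bonds: steric number 4 → sp3.
C2 carries 2 σ bonds, plus two π bonds, giving a steric number of 2, so it is sp.
C3: 2 σ bonds, plus two π bonds — 2 electron domains, sp.
C4: 3 σ bonds, plus one π bond; 3 regions of electron density → sp2.
C5: 3 σ bonds, plus one π bond — 3 electron domains, sp2.
C6: 4 σ bonds; 4 regions of electron density → sp3.
C7 — 4 σ bonds. Steric number 4, so sp3.
C8: 3 σ bonds, plus one π bond; 3 regions of electron density → sp2.
C9 — 3 σ bonds, plus one π bond. Steric number 3, so sp2.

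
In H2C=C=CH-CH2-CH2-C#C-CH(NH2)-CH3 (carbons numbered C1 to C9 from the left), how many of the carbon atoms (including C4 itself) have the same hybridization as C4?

C4 is sp3 (only σ bonds).
C1: sp2
C2: sp
C3: sp2
C4: sp3 ✓
C5: sp3 ✓
C6: sp
C7: sp
C8: sp3 ✓
C9: sp3 ✓
4 carbons are sp3.

4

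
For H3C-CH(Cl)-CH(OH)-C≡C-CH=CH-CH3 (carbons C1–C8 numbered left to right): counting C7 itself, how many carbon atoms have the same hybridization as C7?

C7 is sp2 (one π bond).
C1: sp3
C2: sp3
C3: sp3
C4: sp
C5: sp
C6: sp2 ✓
C7: sp2 ✓
C8: sp3
2 carbons are sp2.

2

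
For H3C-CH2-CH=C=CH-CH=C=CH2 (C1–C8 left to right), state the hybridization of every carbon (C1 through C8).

C1 sp3, C2 sp3, C3 sp2, C4 sp, C5 sp2, C6 sp2, C7 sp, C8 sp2

C1 (4 σ bonds) has steric number 4: sp3.
C2 carries 4 σ bonds, giving a steric number of 4, so it is sp3.
C3: 3 σ bonds, plus one π bond; 3 regions of electron density → sp2.
C4 carries 2 σ bonds, plus two π bonds, giving a steric number of 2, so it is sp.
C5 carries 3 σ bonds, plus one π bond, giving a steric number of 3, so it is sp2.
C6: 3 σ bonds, plus one π bond; 3 regions of electron density → sp2.
C7 carries 2 σ bonds, plus two π bonds, giving a steric number of 2, so it is sp.
C8 has 3 σ bonds, plus one π bond: steric number 3 → sp2.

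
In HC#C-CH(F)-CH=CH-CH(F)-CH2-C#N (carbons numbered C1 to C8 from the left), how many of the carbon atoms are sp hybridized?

3

C1: sp ✓
C2: sp ✓
C3: sp3
C4: sp2
C5: sp2
C6: sp3
C7: sp3
C8: sp ✓
C1, C2, C8 → 3 sp carbons.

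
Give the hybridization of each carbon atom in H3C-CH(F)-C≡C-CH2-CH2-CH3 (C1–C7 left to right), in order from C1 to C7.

C1 — 4 σ bonds. Steric number 4, so sp3.
C2: 4 σ bonds; 4 regions of electron density → sp3.
C3 (2 σ bonds, plus two π bonds) has steric number 2: sp.
C4 (2 σ bonds, plus two π bonds) has steric number 2: sp.
C5: 4 σ bonds; 4 regions of electron density → sp3.
C6 is sp3: 4 σ bonds, 4 electron-density regions.
C7: 4 σ bonds; 4 regions of electron density → sp3.

C1 sp3, C2 sp3, C3 sp, C4 sp, C5 sp3, C6 sp3, C7 sp3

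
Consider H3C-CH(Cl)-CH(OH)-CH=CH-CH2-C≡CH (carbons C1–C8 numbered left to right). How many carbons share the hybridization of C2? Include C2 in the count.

C2 is sp3 (only σ bonds).
C1: sp3 ✓
C2: sp3 ✓
C3: sp3 ✓
C4: sp2
C5: sp2
C6: sp3 ✓
C7: sp
C8: sp
4 carbons are sp3.

4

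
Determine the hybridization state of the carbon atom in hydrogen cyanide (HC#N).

The carbon atom: 2 σ bonds, plus two π bonds; 2 regions of electron density → sp.

sp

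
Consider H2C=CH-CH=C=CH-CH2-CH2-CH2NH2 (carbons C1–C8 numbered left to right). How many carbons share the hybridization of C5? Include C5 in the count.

4

C5 is sp2 (one π bond).
C1: sp2 ✓
C2: sp2 ✓
C3: sp2 ✓
C4: sp
C5: sp2 ✓
C6: sp3
C7: sp3
C8: sp3
4 carbons are sp2.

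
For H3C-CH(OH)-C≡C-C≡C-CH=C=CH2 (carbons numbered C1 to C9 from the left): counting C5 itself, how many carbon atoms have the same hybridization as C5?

5

C5 is sp (two π bonds).
C1: sp3
C2: sp3
C3: sp ✓
C4: sp ✓
C5: sp ✓
C6: sp ✓
C7: sp2
C8: sp ✓
C9: sp2
5 carbons are sp.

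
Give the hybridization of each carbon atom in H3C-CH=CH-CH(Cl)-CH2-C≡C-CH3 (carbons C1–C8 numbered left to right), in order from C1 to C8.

C1 — 4 σ bonds. Steric number 4, so sp3.
C2 carries 3 σ bonds, plus one π bond, giving a steric number of 3, so it is sp2.
C3 is sp2: 3 σ bonds, plus one π bond, 3 electron-density regions.
C4: 4 σ bonds — 4 electron domains, sp3.
C5 (4 σ bonds) has steric number 4: sp3.
C6 carries 2 σ bonds, plus two π bonds, giving a steric number of 2, so it is sp.
C7: 2 σ bonds, plus two π bonds — 2 electron domains, sp.
C8 has 4 σ bonds: steric number 4 → sp3.

C1 sp3, C2 sp2, C3 sp2, C4 sp3, C5 sp3, C6 sp, C7 sp, C8 sp3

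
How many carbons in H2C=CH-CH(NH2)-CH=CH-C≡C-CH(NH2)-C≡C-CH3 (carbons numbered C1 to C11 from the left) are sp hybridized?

C1: sp2
C2: sp2
C3: sp3
C4: sp2
C5: sp2
C6: sp ✓
C7: sp ✓
C8: sp3
C9: sp ✓
C10: sp ✓
C11: sp3
C6, C7, C9, C10 → 4 sp carbons.

4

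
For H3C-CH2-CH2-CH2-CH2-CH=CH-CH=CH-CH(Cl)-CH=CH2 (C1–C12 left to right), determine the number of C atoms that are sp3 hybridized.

6

C1: sp3 ✓
C2: sp3 ✓
C3: sp3 ✓
C4: sp3 ✓
C5: sp3 ✓
C6: sp2
C7: sp2
C8: sp2
C9: sp2
C10: sp3 ✓
C11: sp2
C12: sp2
C1, C2, C3, C4, C5, C10 → 6 sp3 carbons.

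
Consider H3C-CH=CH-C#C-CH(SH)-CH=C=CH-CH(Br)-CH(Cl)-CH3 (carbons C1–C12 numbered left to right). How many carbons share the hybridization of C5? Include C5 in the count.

C5 is sp (two π bonds).
C1: sp3
C2: sp2
C3: sp2
C4: sp ✓
C5: sp ✓
C6: sp3
C7: sp2
C8: sp ✓
C9: sp2
C10: sp3
C11: sp3
C12: sp3
3 carbons are sp.

3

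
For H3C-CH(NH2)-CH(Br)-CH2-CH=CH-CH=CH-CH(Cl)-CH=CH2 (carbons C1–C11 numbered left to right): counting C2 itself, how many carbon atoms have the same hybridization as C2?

5

C2 is sp3 (only σ bonds).
C1: sp3 ✓
C2: sp3 ✓
C3: sp3 ✓
C4: sp3 ✓
C5: sp2
C6: sp2
C7: sp2
C8: sp2
C9: sp3 ✓
C10: sp2
C11: sp2
5 carbons are sp3.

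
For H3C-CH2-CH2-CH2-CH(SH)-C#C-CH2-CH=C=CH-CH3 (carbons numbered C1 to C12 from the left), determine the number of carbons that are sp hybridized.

C1: sp3
C2: sp3
C3: sp3
C4: sp3
C5: sp3
C6: sp ✓
C7: sp ✓
C8: sp3
C9: sp2
C10: sp ✓
C11: sp2
C12: sp3
C6, C7, C10 → 3 sp carbons.

3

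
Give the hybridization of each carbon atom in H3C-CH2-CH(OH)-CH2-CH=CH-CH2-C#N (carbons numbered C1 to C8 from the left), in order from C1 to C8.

C1 is sp3: 4 σ bonds, 4 electron-density regions.
C2 has 4 σ bonds: steric number 4 → sp3.
C3: 4 σ bonds; 4 regions of electron density → sp3.
C4 carries 4 σ bonds, giving a steric number of 4, so it is sp3.
C5 carries 3 σ bonds, plus one π bond, giving a steric number of 3, so it is sp2.
C6 is sp2: 3 σ bonds, plus one π bond, 3 electron-density regions.
C7 has 4 σ bonds: steric number 4 → sp3.
C8 has 2 σ bonds, plus two π bonds: steric number 2 → sp.

C1 sp3, C2 sp3, C3 sp3, C4 sp3, C5 sp2, C6 sp2, C7 sp3, C8 sp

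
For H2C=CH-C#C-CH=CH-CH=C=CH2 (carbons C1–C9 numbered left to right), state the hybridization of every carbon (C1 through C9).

C1 sp2, C2 sp2, C3 sp, C4 sp, C5 sp2, C6 sp2, C7 sp2, C8 sp, C9 sp2

C1 (3 σ bonds, plus one π bond) has steric number 3: sp2.
C2: 3 σ bonds, plus one π bond; 3 regions of electron density → sp2.
C3: 2 σ bonds, plus two π bonds; 2 regions of electron density → sp.
C4 is sp: 2 σ bonds, plus two π bonds, 2 electron-density regions.
C5 is sp2: 3 σ bonds, plus one π bond, 3 electron-density regions.
C6: 3 σ bonds, plus one π bond; 3 regions of electron density → sp2.
C7 — 3 σ bonds, plus one π bond. Steric number 3, so sp2.
C8 (2 σ bonds, plus two π bonds) has steric number 2: sp.
C9 has 3 σ bonds, plus one π bond: steric number 3 → sp2.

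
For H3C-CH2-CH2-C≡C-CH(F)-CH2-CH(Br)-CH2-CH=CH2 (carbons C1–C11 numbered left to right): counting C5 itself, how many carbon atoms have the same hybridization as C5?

2

C5 is sp (two π bonds).
C1: sp3
C2: sp3
C3: sp3
C4: sp ✓
C5: sp ✓
C6: sp3
C7: sp3
C8: sp3
C9: sp3
C10: sp2
C11: sp2
2 carbons are sp.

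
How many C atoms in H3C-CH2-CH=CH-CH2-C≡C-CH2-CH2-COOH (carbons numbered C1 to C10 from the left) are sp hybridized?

C1: sp3
C2: sp3
C3: sp2
C4: sp2
C5: sp3
C6: sp ✓
C7: sp ✓
C8: sp3
C9: sp3
C10: sp2
C6, C7 → 2 sp carbons.

2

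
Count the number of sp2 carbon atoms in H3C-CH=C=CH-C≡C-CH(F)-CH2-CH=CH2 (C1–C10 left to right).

4

C1: sp3
C2: sp2 ✓
C3: sp
C4: sp2 ✓
C5: sp
C6: sp
C7: sp3
C8: sp3
C9: sp2 ✓
C10: sp2 ✓
C2, C4, C9, C10 → 4 sp2 carbons.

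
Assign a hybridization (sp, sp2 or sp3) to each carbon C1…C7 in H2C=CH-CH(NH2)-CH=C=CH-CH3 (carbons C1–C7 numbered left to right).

C1 sp2, C2 sp2, C3 sp3, C4 sp2, C5 sp, C6 sp2, C7 sp3

C1: 3 σ bonds, plus one π bond; 3 regions of electron density → sp2.
C2 — 3 σ bonds, plus one π bond. Steric number 3, so sp2.
C3 carries 4 σ bonds, giving a steric number of 4, so it is sp3.
C4 (3 σ bonds, plus one π bond) has steric number 3: sp2.
C5: 2 σ bonds, plus two π bonds; 2 regions of electron density → sp.
C6 is sp2: 3 σ bonds, plus one π bond, 3 electron-density regions.
C7: 4 σ bonds; 4 regions of electron density → sp3.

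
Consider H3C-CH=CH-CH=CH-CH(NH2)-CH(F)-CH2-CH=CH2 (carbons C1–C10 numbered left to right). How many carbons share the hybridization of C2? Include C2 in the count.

6

C2 is sp2 (one π bond).
C1: sp3
C2: sp2 ✓
C3: sp2 ✓
C4: sp2 ✓
C5: sp2 ✓
C6: sp3
C7: sp3
C8: sp3
C9: sp2 ✓
C10: sp2 ✓
6 carbons are sp2.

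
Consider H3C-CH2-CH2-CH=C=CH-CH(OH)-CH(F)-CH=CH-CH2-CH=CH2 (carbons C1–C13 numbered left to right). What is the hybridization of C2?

C2 carries 4 σ bonds, giving a steric number of 4, so it is sp3.

sp3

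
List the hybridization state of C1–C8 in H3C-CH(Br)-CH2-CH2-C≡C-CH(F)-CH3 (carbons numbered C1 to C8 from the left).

C1 sp3, C2 sp3, C3 sp3, C4 sp3, C5 sp, C6 sp, C7 sp3, C8 sp3

C1 — 4 σ bonds. Steric number 4, so sp3.
C2: 4 σ bonds — 4 electron domains, sp3.
C3 — 4 σ bonds. Steric number 4, so sp3.
C4 is sp3: 4 σ bonds, 4 electron-density regions.
C5 has 2 σ bonds, plus two π bonds: steric number 2 → sp.
C6 — 2 σ bonds, plus two π bonds. Steric number 2, so sp.
C7 — 4 σ bonds. Steric number 4, so sp3.
C8 — 4 σ bonds. Steric number 4, so sp3.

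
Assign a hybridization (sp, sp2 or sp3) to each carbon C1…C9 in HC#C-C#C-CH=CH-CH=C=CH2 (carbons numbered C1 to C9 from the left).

C1 sp, C2 sp, C3 sp, C4 sp, C5 sp2, C6 sp2, C7 sp2, C8 sp, C9 sp2

C1: 2 σ bonds, plus two π bonds — 2 electron domains, sp.
C2 is sp: 2 σ bonds, plus two π bonds, 2 electron-density regions.
C3 — 2 σ bonds, plus two π bonds. Steric number 2, so sp.
C4: 2 σ bonds, plus two π bonds; 2 regions of electron density → sp.
C5 — 3 σ bonds, plus one π bond. Steric number 3, so sp2.
C6 carries 3 σ bonds, plus one π bond, giving a steric number of 3, so it is sp2.
C7: 3 σ bonds, plus one π bond — 3 electron domains, sp2.
C8 is sp: 2 σ bonds, plus two π bonds, 2 electron-density regions.
C9 is sp2: 3 σ bonds, plus one π bond, 3 electron-density regions.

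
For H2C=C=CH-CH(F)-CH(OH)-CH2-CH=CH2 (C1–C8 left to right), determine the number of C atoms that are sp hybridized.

C1: sp2
C2: sp ✓
C3: sp2
C4: sp3
C5: sp3
C6: sp3
C7: sp2
C8: sp2
C2 → 1 sp carbon.

1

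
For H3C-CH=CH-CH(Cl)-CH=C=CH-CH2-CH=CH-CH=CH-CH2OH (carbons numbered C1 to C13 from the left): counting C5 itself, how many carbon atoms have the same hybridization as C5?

8

C5 is sp2 (one π bond).
C1: sp3
C2: sp2 ✓
C3: sp2 ✓
C4: sp3
C5: sp2 ✓
C6: sp
C7: sp2 ✓
C8: sp3
C9: sp2 ✓
C10: sp2 ✓
C11: sp2 ✓
C12: sp2 ✓
C13: sp3
8 carbons are sp2.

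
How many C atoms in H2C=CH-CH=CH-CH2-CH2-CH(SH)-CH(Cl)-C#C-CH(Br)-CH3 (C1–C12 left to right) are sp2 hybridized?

C1: sp2 ✓
C2: sp2 ✓
C3: sp2 ✓
C4: sp2 ✓
C5: sp3
C6: sp3
C7: sp3
C8: sp3
C9: sp
C10: sp
C11: sp3
C12: sp3
C1, C2, C3, C4 → 4 sp2 carbons.

4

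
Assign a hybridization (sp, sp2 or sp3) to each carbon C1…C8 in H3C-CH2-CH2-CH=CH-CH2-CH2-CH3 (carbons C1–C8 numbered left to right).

C1 sp3, C2 sp3, C3 sp3, C4 sp2, C5 sp2, C6 sp3, C7 sp3, C8 sp3

C1: 4 σ bonds — 4 electron domains, sp3.
C2 — 4 σ bonds. Steric number 4, so sp3.
C3 carries 4 σ bonds, giving a steric number of 4, so it is sp3.
C4 carries 3 σ bonds, plus one π bond, giving a steric number of 3, so it is sp2.
C5 is sp2: 3 σ bonds, plus one π bond, 3 electron-density regions.
C6 has 4 σ bonds: steric number 4 → sp3.
C7 carries 4 σ bonds, giving a steric number of 4, so it is sp3.
C8 has 4 σ bonds: steric number 4 → sp3.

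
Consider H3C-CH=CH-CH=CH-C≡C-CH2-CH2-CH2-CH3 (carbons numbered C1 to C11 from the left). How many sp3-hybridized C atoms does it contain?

C1: sp3 ✓
C2: sp2
C3: sp2
C4: sp2
C5: sp2
C6: sp
C7: sp
C8: sp3 ✓
C9: sp3 ✓
C10: sp3 ✓
C11: sp3 ✓
C1, C8, C9, C10, C11 → 5 sp3 carbons.

5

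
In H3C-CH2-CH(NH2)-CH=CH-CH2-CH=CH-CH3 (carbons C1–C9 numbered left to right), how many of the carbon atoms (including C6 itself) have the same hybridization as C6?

5

C6 is sp3 (only σ bonds).
C1: sp3 ✓
C2: sp3 ✓
C3: sp3 ✓
C4: sp2
C5: sp2
C6: sp3 ✓
C7: sp2
C8: sp2
C9: sp3 ✓
5 carbons are sp3.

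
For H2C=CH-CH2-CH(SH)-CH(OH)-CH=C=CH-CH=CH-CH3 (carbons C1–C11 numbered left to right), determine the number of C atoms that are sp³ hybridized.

C1: sp2
C2: sp2
C3: sp3 ✓
C4: sp3 ✓
C5: sp3 ✓
C6: sp2
C7: sp
C8: sp2
C9: sp2
C10: sp2
C11: sp3 ✓
C3, C4, C5, C11 → 4 sp3 carbons.

4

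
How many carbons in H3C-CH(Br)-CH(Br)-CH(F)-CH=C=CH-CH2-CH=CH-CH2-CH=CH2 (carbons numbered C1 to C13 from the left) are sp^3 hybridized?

6

C1: sp3 ✓
C2: sp3 ✓
C3: sp3 ✓
C4: sp3 ✓
C5: sp2
C6: sp
C7: sp2
C8: sp3 ✓
C9: sp2
C10: sp2
C11: sp3 ✓
C12: sp2
C13: sp2
C1, C2, C3, C4, C8, C11 → 6 sp3 carbons.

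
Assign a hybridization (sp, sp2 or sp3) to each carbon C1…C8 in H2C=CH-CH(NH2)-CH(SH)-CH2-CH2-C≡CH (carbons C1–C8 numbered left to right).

C1 sp2, C2 sp2, C3 sp3, C4 sp3, C5 sp3, C6 sp3, C7 sp, C8 sp

C1 (3 σ bonds, plus one π bond) has steric number 3: sp2.
C2 (3 σ bonds, plus one π bond) has steric number 3: sp2.
C3 — 4 σ bonds. Steric number 4, so sp3.
C4 (4 σ bonds) has steric number 4: sp3.
C5 (4 σ bonds) has steric number 4: sp3.
C6 is sp3: 4 σ bonds, 4 electron-density regions.
C7: 2 σ bonds, plus two π bonds; 2 regions of electron density → sp.
C8 — 2 σ bonds, plus two π bonds. Steric number 2, so sp.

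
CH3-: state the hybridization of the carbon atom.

sp3

Three σ bonds + one lone pair = steric number 4 → sp3, pyramidal.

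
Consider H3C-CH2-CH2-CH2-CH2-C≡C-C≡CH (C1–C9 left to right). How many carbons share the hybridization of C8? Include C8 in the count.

C8 is sp (two π bonds).
C1: sp3
C2: sp3
C3: sp3
C4: sp3
C5: sp3
C6: sp ✓
C7: sp ✓
C8: sp ✓
C9: sp ✓
4 carbons are sp.

4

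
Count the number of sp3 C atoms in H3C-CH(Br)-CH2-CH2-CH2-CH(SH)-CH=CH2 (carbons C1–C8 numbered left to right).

6

C1: sp3 ✓
C2: sp3 ✓
C3: sp3 ✓
C4: sp3 ✓
C5: sp3 ✓
C6: sp3 ✓
C7: sp2
C8: sp2
C1, C2, C3, C4, C5, C6 → 6 sp3 carbons.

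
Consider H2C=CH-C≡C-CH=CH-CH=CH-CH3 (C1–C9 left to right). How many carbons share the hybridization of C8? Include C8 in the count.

C8 is sp2 (one π bond).
C1: sp2 ✓
C2: sp2 ✓
C3: sp
C4: sp
C5: sp2 ✓
C6: sp2 ✓
C7: sp2 ✓
C8: sp2 ✓
C9: sp3
6 carbons are sp2.

6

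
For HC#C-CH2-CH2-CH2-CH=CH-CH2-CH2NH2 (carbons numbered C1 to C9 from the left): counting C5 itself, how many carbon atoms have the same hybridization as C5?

C5 is sp3 (only σ bonds).
C1: sp
C2: sp
C3: sp3 ✓
C4: sp3 ✓
C5: sp3 ✓
C6: sp2
C7: sp2
C8: sp3 ✓
C9: sp3 ✓
5 carbons are sp3.

5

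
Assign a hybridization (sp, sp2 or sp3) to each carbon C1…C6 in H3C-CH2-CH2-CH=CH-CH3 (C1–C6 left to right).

C1 is sp3: 4 σ bonds, 4 electron-density regions.
C2 — 4 σ bonds. Steric number 4, so sp3.
C3 carries 4 σ bonds, giving a steric number of 4, so it is sp3.
C4 carries 3 σ bonds, plus one π bond, giving a steric number of 3, so it is sp2.
C5 is sp2: 3 σ bonds, plus one π bond, 3 electron-density regions.
C6: 4 σ bonds — 4 electron domains, sp3.

C1 sp3, C2 sp3, C3 sp3, C4 sp2, C5 sp2, C6 sp3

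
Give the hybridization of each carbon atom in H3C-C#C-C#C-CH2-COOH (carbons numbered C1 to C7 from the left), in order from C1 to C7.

C1: 4 σ bonds; 4 regions of electron density → sp3.
C2 — 2 σ bonds, plus two π bonds. Steric number 2, so sp.
C3 carries 2 σ bonds, plus two π bonds, giving a steric number of 2, so it is sp.
C4 has 2 σ bonds, plus two π bonds: steric number 2 → sp.
C5 has 2 σ bonds, plus two π bonds: steric number 2 → sp.
C6: 4 σ bonds; 4 regions of electron density → sp3.
C7: 3 σ bonds, plus one π bond; 3 regions of electron density → sp2.

C1 sp3, C2 sp, C3 sp, C4 sp, C5 sp, C6 sp3, C7 sp2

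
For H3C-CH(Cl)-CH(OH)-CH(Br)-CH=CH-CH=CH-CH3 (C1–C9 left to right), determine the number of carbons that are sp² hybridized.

C1: sp3
C2: sp3
C3: sp3
C4: sp3
C5: sp2 ✓
C6: sp2 ✓
C7: sp2 ✓
C8: sp2 ✓
C9: sp3
C5, C6, C7, C8 → 4 sp2 carbons.

4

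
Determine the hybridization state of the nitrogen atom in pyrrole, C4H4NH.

N has three σ bonds; its lone pair occupies the p orbital and is part of the aromatic π system, so N is sp2 (not the sp3 a naive steric count of 4 would give).

sp2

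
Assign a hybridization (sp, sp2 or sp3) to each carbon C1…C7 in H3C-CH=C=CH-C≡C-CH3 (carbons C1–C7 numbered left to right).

C1 sp3, C2 sp2, C3 sp, C4 sp2, C5 sp, C6 sp, C7 sp3

C1 carries 4 σ bonds, giving a steric number of 4, so it is sp3.
C2 carries 3 σ bonds, plus one π bond, giving a steric number of 3, so it is sp2.
C3 (2 σ bonds, plus two π bonds) has steric number 2: sp.
C4: 3 σ bonds, plus one π bond — 3 electron domains, sp2.
C5 — 2 σ bonds, plus two π bonds. Steric number 2, so sp.
C6 has 2 σ bonds, plus two π bonds: steric number 2 → sp.
C7: 4 σ bonds; 4 regions of electron density → sp3.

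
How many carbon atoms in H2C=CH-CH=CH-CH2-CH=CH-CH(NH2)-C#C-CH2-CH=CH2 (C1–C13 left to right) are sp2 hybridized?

C1: sp2 ✓
C2: sp2 ✓
C3: sp2 ✓
C4: sp2 ✓
C5: sp3
C6: sp2 ✓
C7: sp2 ✓
C8: sp3
C9: sp
C10: sp
C11: sp3
C12: sp2 ✓
C13: sp2 ✓
C1, C2, C3, C4, C6, C7, C12, C13 → 8 sp2 carbons.

8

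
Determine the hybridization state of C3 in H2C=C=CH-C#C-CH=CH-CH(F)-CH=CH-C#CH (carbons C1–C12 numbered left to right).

C3 has 3 σ bonds, plus one π bond: steric number 3 → sp2.

sp²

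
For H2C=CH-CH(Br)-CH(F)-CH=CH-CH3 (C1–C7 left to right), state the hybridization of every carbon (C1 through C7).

C1: 3 σ bonds, plus one π bond — 3 electron domains, sp2.
C2 has 3 σ bonds, plus one π bond: steric number 3 → sp2.
C3 is sp3: 4 σ bonds, 4 electron-density regions.
C4: 4 σ bonds — 4 electron domains, sp3.
C5 carries 3 σ bonds, plus one π bond, giving a steric number of 3, so it is sp2.
C6 — 3 σ bonds, plus one π bond. Steric number 3, so sp2.
C7 carries 4 σ bonds, giving a steric number of 4, so it is sp3.

C1 sp2, C2 sp2, C3 sp3, C4 sp3, C5 sp2, C6 sp2, C7 sp3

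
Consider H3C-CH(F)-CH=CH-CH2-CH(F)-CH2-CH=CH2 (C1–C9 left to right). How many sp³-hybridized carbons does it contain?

5

C1: sp3 ✓
C2: sp3 ✓
C3: sp2
C4: sp2
C5: sp3 ✓
C6: sp3 ✓
C7: sp3 ✓
C8: sp2
C9: sp2
C1, C2, C5, C6, C7 → 5 sp3 carbons.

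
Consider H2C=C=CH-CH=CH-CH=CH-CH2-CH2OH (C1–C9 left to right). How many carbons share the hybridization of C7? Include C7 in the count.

6

C7 is sp2 (one π bond).
C1: sp2 ✓
C2: sp
C3: sp2 ✓
C4: sp2 ✓
C5: sp2 ✓
C6: sp2 ✓
C7: sp2 ✓
C8: sp3
C9: sp3
6 carbons are sp2.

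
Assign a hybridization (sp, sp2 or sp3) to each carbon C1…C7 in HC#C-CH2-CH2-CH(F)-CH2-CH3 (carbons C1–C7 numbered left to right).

C1 sp, C2 sp, C3 sp3, C4 sp3, C5 sp3, C6 sp3, C7 sp3

C1 — 2 σ bonds, plus two π bonds. Steric number 2, so sp.
C2: 2 σ bonds, plus two π bonds; 2 regions of electron density → sp.
C3: 4 σ bonds — 4 electron domains, sp3.
C4: 4 σ bonds; 4 regions of electron density → sp3.
C5 (4 σ bonds) has steric number 4: sp3.
C6 (4 σ bonds) has steric number 4: sp3.
C7 is sp3: 4 σ bonds, 4 electron-density regions.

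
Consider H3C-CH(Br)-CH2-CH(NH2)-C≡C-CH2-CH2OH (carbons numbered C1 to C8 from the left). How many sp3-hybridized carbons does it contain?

C1: sp3 ✓
C2: sp3 ✓
C3: sp3 ✓
C4: sp3 ✓
C5: sp
C6: sp
C7: sp3 ✓
C8: sp3 ✓
C1, C2, C3, C4, C7, C8 → 6 sp3 carbons.

6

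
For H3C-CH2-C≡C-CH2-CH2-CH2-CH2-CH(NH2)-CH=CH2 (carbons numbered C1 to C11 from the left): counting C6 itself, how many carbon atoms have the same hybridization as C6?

7

C6 is sp3 (only σ bonds).
C1: sp3 ✓
C2: sp3 ✓
C3: sp
C4: sp
C5: sp3 ✓
C6: sp3 ✓
C7: sp3 ✓
C8: sp3 ✓
C9: sp3 ✓
C10: sp2
C11: sp2
7 carbons are sp3.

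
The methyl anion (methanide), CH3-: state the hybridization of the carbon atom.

Three σ bonds + one lone pair = steric number 4 → sp3, pyramidal.

sp3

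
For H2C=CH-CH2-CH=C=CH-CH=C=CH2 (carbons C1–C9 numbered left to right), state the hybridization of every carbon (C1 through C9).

C1: 3 σ bonds, plus one π bond; 3 regions of electron density → sp2.
C2: 3 σ bonds, plus one π bond; 3 regions of electron density → sp2.
C3 — 4 σ bonds. Steric number 4, so sp3.
C4 (3 σ bonds, plus one π bond) has steric number 3: sp2.
C5: 2 σ bonds, plus two π bonds; 2 regions of electron density → sp.
C6: 3 σ bonds, plus one π bond; 3 regions of electron density → sp2.
C7 (3 σ bonds, plus one π bond) has steric number 3: sp2.
C8 has 2 σ bonds, plus two π bonds: steric number 2 → sp.
C9 is sp2: 3 σ bonds, plus one π bond, 3 electron-density regions.

C1 sp2, C2 sp2, C3 sp3, C4 sp2, C5 sp, C6 sp2, C7 sp2, C8 sp, C9 sp2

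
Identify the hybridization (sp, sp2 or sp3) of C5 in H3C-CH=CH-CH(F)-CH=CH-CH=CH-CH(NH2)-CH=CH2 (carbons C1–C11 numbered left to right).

sp2

C5: 3 σ bonds, plus one π bond — 3 electron domains, sp2.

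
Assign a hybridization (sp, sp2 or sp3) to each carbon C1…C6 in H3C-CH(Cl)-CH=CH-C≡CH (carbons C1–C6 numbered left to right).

C1: 4 σ bonds — 4 electron domains, sp3.
C2 has 4 σ bonds: steric number 4 → sp3.
C3 — 3 σ bonds, plus one π bond. Steric number 3, so sp2.
C4 has 3 σ bonds, plus one π bond: steric number 3 → sp2.
C5: 2 σ bonds, plus two π bonds; 2 regions of electron density → sp.
C6 — 2 σ bonds, plus two π bonds. Steric number 2, so sp.

C1 sp3, C2 sp3, C3 sp2, C4 sp2, C5 sp, C6 sp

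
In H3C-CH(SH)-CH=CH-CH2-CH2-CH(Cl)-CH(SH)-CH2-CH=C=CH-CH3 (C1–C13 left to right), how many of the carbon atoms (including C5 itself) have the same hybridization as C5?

8

C5 is sp3 (only σ bonds).
C1: sp3 ✓
C2: sp3 ✓
C3: sp2
C4: sp2
C5: sp3 ✓
C6: sp3 ✓
C7: sp3 ✓
C8: sp3 ✓
C9: sp3 ✓
C10: sp2
C11: sp
C12: sp2
C13: sp3 ✓
8 carbons are sp3.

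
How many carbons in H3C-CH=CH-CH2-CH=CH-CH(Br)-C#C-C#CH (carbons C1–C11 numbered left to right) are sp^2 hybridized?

C1: sp3
C2: sp2 ✓
C3: sp2 ✓
C4: sp3
C5: sp2 ✓
C6: sp2 ✓
C7: sp3
C8: sp
C9: sp
C10: sp
C11: sp
C2, C3, C5, C6 → 4 sp2 carbons.

4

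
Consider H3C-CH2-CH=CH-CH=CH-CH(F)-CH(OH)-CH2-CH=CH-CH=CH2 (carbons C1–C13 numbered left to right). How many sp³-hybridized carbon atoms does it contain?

5

C1: sp3 ✓
C2: sp3 ✓
C3: sp2
C4: sp2
C5: sp2
C6: sp2
C7: sp3 ✓
C8: sp3 ✓
C9: sp3 ✓
C10: sp2
C11: sp2
C12: sp2
C13: sp2
C1, C2, C7, C8, C9 → 5 sp3 carbons.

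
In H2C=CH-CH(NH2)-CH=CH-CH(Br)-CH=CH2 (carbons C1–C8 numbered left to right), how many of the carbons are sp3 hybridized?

2

C1: sp2
C2: sp2
C3: sp3 ✓
C4: sp2
C5: sp2
C6: sp3 ✓
C7: sp2
C8: sp2
C3, C6 → 2 sp3 carbons.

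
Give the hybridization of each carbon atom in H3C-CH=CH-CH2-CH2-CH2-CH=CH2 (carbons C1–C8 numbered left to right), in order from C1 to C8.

C1 sp3, C2 sp2, C3 sp2, C4 sp3, C5 sp3, C6 sp3, C7 sp2, C8 sp2

C1 has 4 σ bonds: steric number 4 → sp3.
C2: 3 σ bonds, plus one π bond; 3 regions of electron density → sp2.
C3 is sp2: 3 σ bonds, plus one π bond, 3 electron-density regions.
C4 carries 4 σ bonds, giving a steric number of 4, so it is sp3.
C5 has 4 σ bonds: steric number 4 → sp3.
C6 has 4 σ bonds: steric number 4 → sp3.
C7 — 3 σ bonds, plus one π bond. Steric number 3, so sp2.
C8: 3 σ bonds, plus one π bond — 3 electron domains, sp2.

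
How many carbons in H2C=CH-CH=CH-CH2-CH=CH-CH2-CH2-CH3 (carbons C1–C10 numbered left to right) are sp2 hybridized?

6

C1: sp2 ✓
C2: sp2 ✓
C3: sp2 ✓
C4: sp2 ✓
C5: sp3
C6: sp2 ✓
C7: sp2 ✓
C8: sp3
C9: sp3
C10: sp3
C1, C2, C3, C4, C6, C7 → 6 sp2 carbons.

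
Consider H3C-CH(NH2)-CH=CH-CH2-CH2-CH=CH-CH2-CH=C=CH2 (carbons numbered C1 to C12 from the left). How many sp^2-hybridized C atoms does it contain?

6

C1: sp3
C2: sp3
C3: sp2 ✓
C4: sp2 ✓
C5: sp3
C6: sp3
C7: sp2 ✓
C8: sp2 ✓
C9: sp3
C10: sp2 ✓
C11: sp
C12: sp2 ✓
C3, C4, C7, C8, C10, C12 → 6 sp2 carbons.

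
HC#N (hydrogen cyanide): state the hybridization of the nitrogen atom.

sp

The nitrogen atom: 1 σ bond and 1 lone pair, plus two π bonds — 2 electron domains, sp.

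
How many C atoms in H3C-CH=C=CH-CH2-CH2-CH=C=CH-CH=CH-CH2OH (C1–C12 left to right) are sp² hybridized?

C1: sp3
C2: sp2 ✓
C3: sp
C4: sp2 ✓
C5: sp3
C6: sp3
C7: sp2 ✓
C8: sp
C9: sp2 ✓
C10: sp2 ✓
C11: sp2 ✓
C12: sp3
C2, C4, C7, C9, C10, C11 → 6 sp2 carbons.

6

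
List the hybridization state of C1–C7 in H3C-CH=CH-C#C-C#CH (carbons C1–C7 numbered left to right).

C1 has 4 σ bonds: steric number 4 → sp3.
C2: 3 σ bonds, plus one π bond — 3 electron domains, sp2.
C3 has 3 σ bonds, plus one π bond: steric number 3 → sp2.
C4: 2 σ bonds, plus two π bonds — 2 electron domains, sp.
C5: 2 σ bonds, plus two π bonds — 2 electron domains, sp.
C6 is sp: 2 σ bonds, plus two π bonds, 2 electron-density regions.
C7 carries 2 σ bonds, plus two π bonds, giving a steric number of 2, so it is sp.

C1 sp3, C2 sp2, C3 sp2, C4 sp, C5 sp, C6 sp, C7 sp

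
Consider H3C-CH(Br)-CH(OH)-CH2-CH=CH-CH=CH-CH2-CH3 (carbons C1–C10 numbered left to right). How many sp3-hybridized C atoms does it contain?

C1: sp3 ✓
C2: sp3 ✓
C3: sp3 ✓
C4: sp3 ✓
C5: sp2
C6: sp2
C7: sp2
C8: sp2
C9: sp3 ✓
C10: sp3 ✓
C1, C2, C3, C4, C9, C10 → 6 sp3 carbons.

6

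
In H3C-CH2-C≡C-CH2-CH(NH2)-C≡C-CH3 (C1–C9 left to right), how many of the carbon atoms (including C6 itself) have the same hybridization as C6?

C6 is sp3 (only σ bonds).
C1: sp3 ✓
C2: sp3 ✓
C3: sp
C4: sp
C5: sp3 ✓
C6: sp3 ✓
C7: sp
C8: sp
C9: sp3 ✓
5 carbons are sp3.

5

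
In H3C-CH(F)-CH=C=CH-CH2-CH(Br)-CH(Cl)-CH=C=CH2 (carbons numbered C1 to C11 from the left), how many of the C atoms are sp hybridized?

C1: sp3
C2: sp3
C3: sp2
C4: sp ✓
C5: sp2
C6: sp3
C7: sp3
C8: sp3
C9: sp2
C10: sp ✓
C11: sp2
C4, C10 → 2 sp carbons.

2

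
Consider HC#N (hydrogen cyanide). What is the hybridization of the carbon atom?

sp

The carbon atom: 2 σ bonds, plus two π bonds — 2 electron domains, sp.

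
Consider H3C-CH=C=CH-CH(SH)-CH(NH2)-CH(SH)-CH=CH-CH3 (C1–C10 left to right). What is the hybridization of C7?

C7 is sp3: 4 σ bonds, 4 electron-density regions.

sp^3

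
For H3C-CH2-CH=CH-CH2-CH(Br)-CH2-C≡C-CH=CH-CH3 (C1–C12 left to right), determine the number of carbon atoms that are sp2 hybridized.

4

C1: sp3
C2: sp3
C3: sp2 ✓
C4: sp2 ✓
C5: sp3
C6: sp3
C7: sp3
C8: sp
C9: sp
C10: sp2 ✓
C11: sp2 ✓
C12: sp3
C3, C4, C10, C11 → 4 sp2 carbons.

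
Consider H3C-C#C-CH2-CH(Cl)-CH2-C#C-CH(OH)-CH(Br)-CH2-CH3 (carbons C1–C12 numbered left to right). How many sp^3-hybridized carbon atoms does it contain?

C1: sp3 ✓
C2: sp
C3: sp
C4: sp3 ✓
C5: sp3 ✓
C6: sp3 ✓
C7: sp
C8: sp
C9: sp3 ✓
C10: sp3 ✓
C11: sp3 ✓
C12: sp3 ✓
C1, C4, C5, C6, C9, C10, C11, C12 → 8 sp3 carbons.

8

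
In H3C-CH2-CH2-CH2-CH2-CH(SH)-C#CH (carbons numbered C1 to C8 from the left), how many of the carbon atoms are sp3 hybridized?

C1: sp3 ✓
C2: sp3 ✓
C3: sp3 ✓
C4: sp3 ✓
C5: sp3 ✓
C6: sp3 ✓
C7: sp
C8: sp
C1, C2, C3, C4, C5, C6 → 6 sp3 carbons.

6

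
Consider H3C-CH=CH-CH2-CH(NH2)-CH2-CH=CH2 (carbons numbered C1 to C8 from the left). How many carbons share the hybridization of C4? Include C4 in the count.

C4 is sp3 (only σ bonds).
C1: sp3 ✓
C2: sp2
C3: sp2
C4: sp3 ✓
C5: sp3 ✓
C6: sp3 ✓
C7: sp2
C8: sp2
4 carbons are sp3.

4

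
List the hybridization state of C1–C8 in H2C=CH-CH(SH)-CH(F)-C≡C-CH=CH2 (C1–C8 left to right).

C1 sp2, C2 sp2, C3 sp3, C4 sp3, C5 sp, C6 sp, C7 sp2, C8 sp2

C1 is sp2: 3 σ bonds, plus one π bond, 3 electron-density regions.
C2: 3 σ bonds, plus one π bond; 3 regions of electron density → sp2.
C3: 4 σ bonds — 4 electron domains, sp3.
C4 carries 4 σ bonds, giving a steric number of 4, so it is sp3.
C5 — 2 σ bonds, plus two π bonds. Steric number 2, so sp.
C6: 2 σ bonds, plus two π bonds — 2 electron domains, sp.
C7: 3 σ bonds, plus one π bond; 3 regions of electron density → sp2.
C8 (3 σ bonds, plus one π bond) has steric number 3: sp2.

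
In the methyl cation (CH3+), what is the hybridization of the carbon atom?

sp2

Three σ bonds to H, empty p orbital → sp2, trigonal planar.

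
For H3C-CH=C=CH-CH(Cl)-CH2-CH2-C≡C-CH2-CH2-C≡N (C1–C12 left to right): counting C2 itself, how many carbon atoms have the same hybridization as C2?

C2 is sp2 (one π bond).
C1: sp3
C2: sp2 ✓
C3: sp
C4: sp2 ✓
C5: sp3
C6: sp3
C7: sp3
C8: sp
C9: sp
C10: sp3
C11: sp3
C12: sp
2 carbons are sp2.

2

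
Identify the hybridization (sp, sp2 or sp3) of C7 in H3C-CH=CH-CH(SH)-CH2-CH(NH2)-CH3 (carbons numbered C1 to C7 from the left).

C7 has 4 σ bonds: steric number 4 → sp3.

sp3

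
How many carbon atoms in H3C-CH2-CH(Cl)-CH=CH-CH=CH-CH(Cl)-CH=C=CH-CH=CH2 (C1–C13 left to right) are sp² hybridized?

8

C1: sp3
C2: sp3
C3: sp3
C4: sp2 ✓
C5: sp2 ✓
C6: sp2 ✓
C7: sp2 ✓
C8: sp3
C9: sp2 ✓
C10: sp
C11: sp2 ✓
C12: sp2 ✓
C13: sp2 ✓
C4, C5, C6, C7, C9, C11, C12, C13 → 8 sp2 carbons.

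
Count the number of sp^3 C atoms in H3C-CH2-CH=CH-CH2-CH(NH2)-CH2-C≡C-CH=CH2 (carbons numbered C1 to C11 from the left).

C1: sp3 ✓
C2: sp3 ✓
C3: sp2
C4: sp2
C5: sp3 ✓
C6: sp3 ✓
C7: sp3 ✓
C8: sp
C9: sp
C10: sp2
C11: sp2
C1, C2, C5, C6, C7 → 5 sp3 carbons.

5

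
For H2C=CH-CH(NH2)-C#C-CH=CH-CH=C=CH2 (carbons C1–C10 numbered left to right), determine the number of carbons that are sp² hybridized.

C1: sp2 ✓
C2: sp2 ✓
C3: sp3
C4: sp
C5: sp
C6: sp2 ✓
C7: sp2 ✓
C8: sp2 ✓
C9: sp
C10: sp2 ✓
C1, C2, C6, C7, C8, C10 → 6 sp2 carbons.

6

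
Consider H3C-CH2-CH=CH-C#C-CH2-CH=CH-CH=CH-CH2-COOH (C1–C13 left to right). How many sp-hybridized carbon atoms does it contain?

2

C1: sp3
C2: sp3
C3: sp2
C4: sp2
C5: sp ✓
C6: sp ✓
C7: sp3
C8: sp2
C9: sp2
C10: sp2
C11: sp2
C12: sp3
C13: sp2
C5, C6 → 2 sp carbons.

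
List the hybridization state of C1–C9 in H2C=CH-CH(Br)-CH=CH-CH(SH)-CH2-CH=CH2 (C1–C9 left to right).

C1 (3 σ bonds, plus one π bond) has steric number 3: sp2.
C2 — 3 σ bonds, plus one π bond. Steric number 3, so sp2.
C3: 4 σ bonds — 4 electron domains, sp3.
C4 is sp2: 3 σ bonds, plus one π bond, 3 electron-density regions.
C5 is sp2: 3 σ bonds, plus one π bond, 3 electron-density regions.
C6 — 4 σ bonds. Steric number 4, so sp3.
C7: 4 σ bonds; 4 regions of electron density → sp3.
C8 (3 σ bonds, plus one π bond) has steric number 3: sp2.
C9: 3 σ bonds, plus one π bond — 3 electron domains, sp2.

C1 sp2, C2 sp2, C3 sp3, C4 sp2, C5 sp2, C6 sp3, C7 sp3, C8 sp2, C9 sp2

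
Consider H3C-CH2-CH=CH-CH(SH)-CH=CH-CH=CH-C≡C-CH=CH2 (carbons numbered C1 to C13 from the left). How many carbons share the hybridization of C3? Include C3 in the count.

C3 is sp2 (one π bond).
C1: sp3
C2: sp3
C3: sp2 ✓
C4: sp2 ✓
C5: sp3
C6: sp2 ✓
C7: sp2 ✓
C8: sp2 ✓
C9: sp2 ✓
C10: sp
C11: sp
C12: sp2 ✓
C13: sp2 ✓
8 carbons are sp2.

8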